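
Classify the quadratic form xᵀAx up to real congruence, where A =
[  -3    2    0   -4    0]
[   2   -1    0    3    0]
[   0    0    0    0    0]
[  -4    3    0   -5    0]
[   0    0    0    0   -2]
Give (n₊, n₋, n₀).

Answer: (1, 2, 2)

Derivation:
step 0: pivot -3 → sign −
step 1: pivot 1/3 → sign +
step 2: pivot -2 → sign −
step 3: row/col 3 already zero → sign 0
step 4: row/col 4 already zero → sign 0
signature = (1, 2, 2)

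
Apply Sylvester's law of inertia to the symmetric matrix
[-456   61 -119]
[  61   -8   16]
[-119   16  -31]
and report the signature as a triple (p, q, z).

step 0: pivot -456 → sign −
step 1: pivot 73/456 → sign +
step 2: pivot 1/73 → sign +
signature = (2, 1, 0)

Answer: (2, 1, 0)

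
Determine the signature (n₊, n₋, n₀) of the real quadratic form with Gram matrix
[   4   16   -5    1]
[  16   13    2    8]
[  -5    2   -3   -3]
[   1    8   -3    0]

step 0: pivot 4 → sign +
step 1: pivot -51 → sign −
step 2: pivot 49/204 → sign +
step 3: pivot 3/49 → sign +
signature = (3, 1, 0)

Answer: (3, 1, 0)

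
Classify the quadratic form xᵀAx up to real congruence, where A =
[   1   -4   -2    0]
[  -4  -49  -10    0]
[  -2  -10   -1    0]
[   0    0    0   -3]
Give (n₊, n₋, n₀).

step 0: pivot 1 → sign +
step 1: pivot -65 → sign −
step 2: pivot -1/65 → sign −
step 3: pivot -3 → sign −
signature = (1, 3, 0)

Answer: (1, 3, 0)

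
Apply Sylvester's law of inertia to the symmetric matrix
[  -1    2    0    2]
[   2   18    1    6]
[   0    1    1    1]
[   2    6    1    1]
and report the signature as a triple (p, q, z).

Answer: (3, 1, 0)

Derivation:
step 0: pivot -1 → sign −
step 1: pivot 22 → sign +
step 2: pivot 21/22 → sign +
step 3: pivot 1/7 → sign +
signature = (3, 1, 0)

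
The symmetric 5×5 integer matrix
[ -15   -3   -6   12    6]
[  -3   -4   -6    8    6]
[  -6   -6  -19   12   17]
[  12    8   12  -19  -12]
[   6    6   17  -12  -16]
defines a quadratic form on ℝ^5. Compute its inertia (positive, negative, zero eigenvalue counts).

step 0: pivot -15 → sign −
step 1: pivot -17/5 → sign −
step 2: pivot -167/17 → sign −
step 3: pivot -21/167 → sign −
step 4: pivot -3/7 → sign −
signature = (0, 5, 0)

Answer: (0, 5, 0)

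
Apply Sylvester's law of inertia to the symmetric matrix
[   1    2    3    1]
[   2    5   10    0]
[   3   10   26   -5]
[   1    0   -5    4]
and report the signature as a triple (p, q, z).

step 0: pivot 1 → sign +
step 1: pivot 1 → sign +
step 2: pivot 1 → sign +
step 3: pivot -1 → sign −
signature = (3, 1, 0)

Answer: (3, 1, 0)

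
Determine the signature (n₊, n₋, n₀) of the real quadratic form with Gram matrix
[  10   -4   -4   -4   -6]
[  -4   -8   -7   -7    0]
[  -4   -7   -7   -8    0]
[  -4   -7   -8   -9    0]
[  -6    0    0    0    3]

step 0: pivot 10 → sign +
step 1: pivot -48/5 → sign −
step 2: pivot -43/48 → sign −
step 3: pivot 48/43 → sign +
step 4: row/col 4 already zero → sign 0
signature = (2, 2, 1)

Answer: (2, 2, 1)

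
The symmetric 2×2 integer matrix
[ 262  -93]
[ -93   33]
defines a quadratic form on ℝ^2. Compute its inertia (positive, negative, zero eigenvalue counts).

Answer: (1, 1, 0)

Derivation:
step 0: pivot 262 → sign +
step 1: pivot -3/262 → sign −
signature = (1, 1, 0)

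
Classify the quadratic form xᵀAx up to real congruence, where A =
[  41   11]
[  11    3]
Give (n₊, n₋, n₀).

step 0: pivot 41 → sign +
step 1: pivot 2/41 → sign +
signature = (2, 0, 0)

Answer: (2, 0, 0)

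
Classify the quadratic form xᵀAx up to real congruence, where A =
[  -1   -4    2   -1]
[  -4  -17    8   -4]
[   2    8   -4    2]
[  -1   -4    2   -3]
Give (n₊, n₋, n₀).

Answer: (0, 3, 1)

Derivation:
step 0: pivot -1 → sign −
step 1: pivot -1 → sign −
step 2: pivot -2 → sign −
step 3: row/col 3 already zero → sign 0
signature = (0, 3, 1)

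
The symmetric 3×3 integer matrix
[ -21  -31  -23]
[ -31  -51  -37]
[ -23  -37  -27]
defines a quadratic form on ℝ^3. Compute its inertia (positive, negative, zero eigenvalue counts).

Answer: (0, 3, 0)

Derivation:
step 0: pivot -21 → sign −
step 1: pivot -110/21 → sign −
step 2: pivot -2/55 → sign −
signature = (0, 3, 0)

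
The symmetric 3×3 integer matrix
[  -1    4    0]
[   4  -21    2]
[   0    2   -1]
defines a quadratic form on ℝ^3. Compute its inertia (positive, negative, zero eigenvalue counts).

Answer: (0, 3, 0)

Derivation:
step 0: pivot -1 → sign −
step 1: pivot -5 → sign −
step 2: pivot -1/5 → sign −
signature = (0, 3, 0)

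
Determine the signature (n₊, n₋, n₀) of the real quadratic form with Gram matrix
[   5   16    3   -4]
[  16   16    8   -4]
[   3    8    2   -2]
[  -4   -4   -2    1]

step 0: pivot 5 → sign +
step 1: pivot -176/5 → sign −
step 2: pivot 3/11 → sign +
step 3: row/col 3 already zero → sign 0
signature = (2, 1, 1)

Answer: (2, 1, 1)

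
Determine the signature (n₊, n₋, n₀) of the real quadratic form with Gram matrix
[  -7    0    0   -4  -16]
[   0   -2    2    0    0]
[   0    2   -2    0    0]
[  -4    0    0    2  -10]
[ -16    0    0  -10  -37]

Answer: (1, 3, 1)

Derivation:
step 0: pivot -7 → sign −
step 1: pivot -2 → sign −
step 2: pivot 30/7 → sign +
step 3: pivot -3/5 → sign −
step 4: row/col 4 already zero → sign 0
signature = (1, 3, 1)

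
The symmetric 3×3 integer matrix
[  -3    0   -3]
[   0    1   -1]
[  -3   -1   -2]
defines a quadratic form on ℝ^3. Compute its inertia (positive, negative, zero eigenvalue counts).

Answer: (1, 1, 1)

Derivation:
step 0: pivot -3 → sign −
step 1: pivot 1 → sign +
step 2: row/col 2 already zero → sign 0
signature = (1, 1, 1)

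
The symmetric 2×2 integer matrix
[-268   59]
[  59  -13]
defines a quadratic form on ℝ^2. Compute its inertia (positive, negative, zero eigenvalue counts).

step 0: pivot -268 → sign −
step 1: pivot -3/268 → sign −
signature = (0, 2, 0)

Answer: (0, 2, 0)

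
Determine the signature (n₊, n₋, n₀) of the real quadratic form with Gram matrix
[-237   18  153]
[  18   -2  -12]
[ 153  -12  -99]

step 0: pivot -237 → sign −
step 1: pivot -50/79 → sign −
step 2: row/col 2 already zero → sign 0
signature = (0, 2, 1)

Answer: (0, 2, 1)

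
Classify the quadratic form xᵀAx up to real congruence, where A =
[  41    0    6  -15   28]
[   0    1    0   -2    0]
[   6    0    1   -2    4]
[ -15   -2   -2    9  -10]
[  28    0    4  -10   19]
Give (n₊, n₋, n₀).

step 0: pivot 41 → sign +
step 1: pivot 1 → sign +
step 2: pivot 5/41 → sign +
step 3: pivot -4/5 → sign −
step 4: row/col 4 already zero → sign 0
signature = (3, 1, 1)

Answer: (3, 1, 1)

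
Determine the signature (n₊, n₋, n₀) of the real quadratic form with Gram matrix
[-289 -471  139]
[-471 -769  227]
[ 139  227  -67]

Answer: (1, 2, 0)

Derivation:
step 0: pivot -289 → sign −
step 1: pivot -400/289 → sign −
step 2: pivot 1/100 → sign +
signature = (1, 2, 0)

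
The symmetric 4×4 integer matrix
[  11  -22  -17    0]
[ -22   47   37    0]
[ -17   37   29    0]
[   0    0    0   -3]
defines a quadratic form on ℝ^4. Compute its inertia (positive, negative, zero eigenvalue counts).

Answer: (2, 2, 0)

Derivation:
step 0: pivot 11 → sign +
step 1: pivot 3 → sign +
step 2: pivot -3/11 → sign −
step 3: pivot -3 → sign −
signature = (2, 2, 0)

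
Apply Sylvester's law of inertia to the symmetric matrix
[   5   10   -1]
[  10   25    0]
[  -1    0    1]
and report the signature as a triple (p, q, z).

Answer: (2, 0, 1)

Derivation:
step 0: pivot 5 → sign +
step 1: pivot 5 → sign +
step 2: row/col 2 already zero → sign 0
signature = (2, 0, 1)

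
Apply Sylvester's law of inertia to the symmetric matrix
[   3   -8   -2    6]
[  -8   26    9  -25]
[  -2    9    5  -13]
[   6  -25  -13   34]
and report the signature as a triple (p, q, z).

Answer: (3, 1, 0)

Derivation:
step 0: pivot 3 → sign +
step 1: pivot 14/3 → sign +
step 2: pivot 11/14 → sign +
step 3: pivot -1/11 → sign −
signature = (3, 1, 0)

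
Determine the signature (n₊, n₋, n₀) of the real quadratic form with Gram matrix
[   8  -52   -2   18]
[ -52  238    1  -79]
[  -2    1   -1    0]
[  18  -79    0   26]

step 0: pivot 8 → sign +
step 1: pivot -100 → sign −
step 2: pivot -3/50 → sign −
step 3: row/col 3 already zero → sign 0
signature = (1, 2, 1)

Answer: (1, 2, 1)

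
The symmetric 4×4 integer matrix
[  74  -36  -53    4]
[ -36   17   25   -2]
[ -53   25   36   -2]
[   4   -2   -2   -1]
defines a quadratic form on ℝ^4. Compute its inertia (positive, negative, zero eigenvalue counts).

Answer: (1, 3, 0)

Derivation:
step 0: pivot 74 → sign +
step 1: pivot -19/37 → sign −
step 2: pivot -29/38 → sign −
step 3: pivot -1/29 → sign −
signature = (1, 3, 0)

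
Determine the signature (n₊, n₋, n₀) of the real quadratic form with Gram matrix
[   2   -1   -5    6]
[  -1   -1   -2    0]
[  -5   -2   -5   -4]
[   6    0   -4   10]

Answer: (1, 3, 0)

Derivation:
step 0: pivot 2 → sign +
step 1: pivot -3/2 → sign −
step 2: pivot -4 → sign −
step 3: pivot -1 → sign −
signature = (1, 3, 0)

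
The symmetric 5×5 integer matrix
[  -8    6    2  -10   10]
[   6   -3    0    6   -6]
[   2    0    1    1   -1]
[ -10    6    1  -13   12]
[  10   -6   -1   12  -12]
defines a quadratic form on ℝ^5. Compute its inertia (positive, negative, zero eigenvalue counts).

step 0: pivot -8 → sign −
step 1: pivot 3/2 → sign +
step 2: pivot -2 → sign −
step 3: pivot -1/2 → sign −
step 4: row/col 4 already zero → sign 0
signature = (1, 3, 1)

Answer: (1, 3, 1)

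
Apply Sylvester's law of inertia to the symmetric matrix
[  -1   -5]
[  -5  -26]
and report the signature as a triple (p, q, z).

step 0: pivot -1 → sign −
step 1: pivot -1 → sign −
signature = (0, 2, 0)

Answer: (0, 2, 0)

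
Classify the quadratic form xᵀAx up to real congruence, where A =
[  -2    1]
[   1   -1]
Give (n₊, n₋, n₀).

Answer: (0, 2, 0)

Derivation:
step 0: pivot -2 → sign −
step 1: pivot -1/2 → sign −
signature = (0, 2, 0)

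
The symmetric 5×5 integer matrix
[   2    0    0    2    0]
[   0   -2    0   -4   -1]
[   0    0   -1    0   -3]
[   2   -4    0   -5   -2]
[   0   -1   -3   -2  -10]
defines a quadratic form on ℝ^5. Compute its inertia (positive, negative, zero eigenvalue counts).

Answer: (2, 3, 0)

Derivation:
step 0: pivot 2 → sign +
step 1: pivot -2 → sign −
step 2: pivot -1 → sign −
step 3: pivot 1 → sign +
step 4: pivot -1/2 → sign −
signature = (2, 3, 0)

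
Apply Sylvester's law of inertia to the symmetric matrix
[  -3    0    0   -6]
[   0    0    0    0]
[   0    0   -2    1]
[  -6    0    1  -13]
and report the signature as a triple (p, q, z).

step 0: pivot -3 → sign −
step 1: pivot -2 → sign −
step 2: pivot -1/2 → sign −
step 3: row/col 3 already zero → sign 0
signature = (0, 3, 1)

Answer: (0, 3, 1)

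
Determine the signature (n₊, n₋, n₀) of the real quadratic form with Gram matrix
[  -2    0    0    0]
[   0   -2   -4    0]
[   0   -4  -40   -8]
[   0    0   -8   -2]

Answer: (0, 3, 1)

Derivation:
step 0: pivot -2 → sign −
step 1: pivot -2 → sign −
step 2: pivot -32 → sign −
step 3: row/col 3 already zero → sign 0
signature = (0, 3, 1)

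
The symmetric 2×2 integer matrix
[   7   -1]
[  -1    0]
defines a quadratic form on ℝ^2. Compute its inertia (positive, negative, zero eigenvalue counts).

Answer: (1, 1, 0)

Derivation:
step 0: pivot 7 → sign +
step 1: pivot -1/7 → sign −
signature = (1, 1, 0)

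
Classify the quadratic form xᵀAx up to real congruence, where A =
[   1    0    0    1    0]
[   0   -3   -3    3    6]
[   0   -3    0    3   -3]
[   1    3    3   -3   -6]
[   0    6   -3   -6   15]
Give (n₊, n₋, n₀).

step 0: pivot 1 → sign +
step 1: pivot -3 → sign −
step 2: pivot 3 → sign +
step 3: pivot -1 → sign −
step 4: row/col 4 already zero → sign 0
signature = (2, 2, 1)

Answer: (2, 2, 1)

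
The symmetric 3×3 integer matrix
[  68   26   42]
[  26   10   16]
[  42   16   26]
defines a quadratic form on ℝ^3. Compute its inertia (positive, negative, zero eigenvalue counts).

Answer: (2, 0, 1)

Derivation:
step 0: pivot 68 → sign +
step 1: pivot 1/17 → sign +
step 2: row/col 2 already zero → sign 0
signature = (2, 0, 1)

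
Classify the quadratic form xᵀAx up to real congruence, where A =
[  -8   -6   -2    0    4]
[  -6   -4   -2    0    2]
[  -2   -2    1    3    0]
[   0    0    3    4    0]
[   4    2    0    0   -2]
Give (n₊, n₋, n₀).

step 0: pivot -8 → sign −
step 1: pivot 1/2 → sign +
step 2: pivot 1 → sign +
step 3: pivot -5 → sign −
step 4: pivot 6/5 → sign +
signature = (3, 2, 0)

Answer: (3, 2, 0)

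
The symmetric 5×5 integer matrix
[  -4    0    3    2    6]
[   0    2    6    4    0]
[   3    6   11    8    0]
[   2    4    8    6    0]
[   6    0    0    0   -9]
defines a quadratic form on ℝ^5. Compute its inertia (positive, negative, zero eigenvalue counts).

step 0: pivot -4 → sign −
step 1: pivot 2 → sign +
step 2: pivot -19/4 → sign −
step 3: pivot 6/19 → sign +
step 4: pivot 3 → sign +
signature = (3, 2, 0)

Answer: (3, 2, 0)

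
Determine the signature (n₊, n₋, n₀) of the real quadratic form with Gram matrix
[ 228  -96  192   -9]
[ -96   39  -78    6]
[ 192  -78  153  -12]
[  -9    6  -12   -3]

step 0: pivot 228 → sign +
step 1: pivot -27/19 → sign −
step 2: pivot -3 → sign −
step 3: pivot 1/12 → sign +
signature = (2, 2, 0)

Answer: (2, 2, 0)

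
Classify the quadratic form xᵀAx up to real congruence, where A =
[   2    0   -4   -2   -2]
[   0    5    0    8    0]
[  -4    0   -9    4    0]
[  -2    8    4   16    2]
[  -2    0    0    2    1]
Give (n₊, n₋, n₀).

Answer: (3, 2, 0)

Derivation:
step 0: pivot 2 → sign +
step 1: pivot 5 → sign +
step 2: pivot -17 → sign −
step 3: pivot 6/5 → sign +
step 4: pivot -1/17 → sign −
signature = (3, 2, 0)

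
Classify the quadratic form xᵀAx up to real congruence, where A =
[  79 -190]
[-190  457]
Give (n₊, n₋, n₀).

Answer: (2, 0, 0)

Derivation:
step 0: pivot 79 → sign +
step 1: pivot 3/79 → sign +
signature = (2, 0, 0)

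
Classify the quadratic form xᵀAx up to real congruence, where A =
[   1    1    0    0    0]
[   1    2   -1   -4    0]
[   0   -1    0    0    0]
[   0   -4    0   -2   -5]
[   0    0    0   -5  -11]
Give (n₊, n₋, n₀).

Answer: (3, 2, 0)

Derivation:
step 0: pivot 1 → sign +
step 1: pivot 1 → sign +
step 2: pivot -1 → sign −
step 3: pivot -2 → sign −
step 4: pivot 3/2 → sign +
signature = (3, 2, 0)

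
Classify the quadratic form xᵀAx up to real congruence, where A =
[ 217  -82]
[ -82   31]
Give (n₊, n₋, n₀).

step 0: pivot 217 → sign +
step 1: pivot 3/217 → sign +
signature = (2, 0, 0)

Answer: (2, 0, 0)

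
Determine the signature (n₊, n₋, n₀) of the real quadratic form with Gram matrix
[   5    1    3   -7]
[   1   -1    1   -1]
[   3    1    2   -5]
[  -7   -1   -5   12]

Answer: (3, 1, 0)

Derivation:
step 0: pivot 5 → sign +
step 1: pivot -6/5 → sign −
step 2: pivot 1/3 → sign +
step 3: pivot 1 → sign +
signature = (3, 1, 0)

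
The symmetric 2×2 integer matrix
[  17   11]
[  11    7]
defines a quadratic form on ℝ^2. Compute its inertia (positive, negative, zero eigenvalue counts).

step 0: pivot 17 → sign +
step 1: pivot -2/17 → sign −
signature = (1, 1, 0)

Answer: (1, 1, 0)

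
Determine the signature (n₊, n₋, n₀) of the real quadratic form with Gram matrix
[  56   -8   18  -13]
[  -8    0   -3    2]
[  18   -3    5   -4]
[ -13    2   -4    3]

step 0: pivot 56 → sign +
step 1: pivot -8/7 → sign −
step 2: pivot -5/8 → sign −
step 3: pivot 1/40 → sign +
signature = (2, 2, 0)

Answer: (2, 2, 0)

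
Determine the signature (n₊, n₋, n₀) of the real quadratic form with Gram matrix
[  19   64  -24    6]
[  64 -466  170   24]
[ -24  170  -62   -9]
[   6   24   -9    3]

step 0: pivot 19 → sign +
step 1: pivot -12950/19 → sign −
step 2: pivot 12/6475 → sign +
step 3: pivot 3/4 → sign +
signature = (3, 1, 0)

Answer: (3, 1, 0)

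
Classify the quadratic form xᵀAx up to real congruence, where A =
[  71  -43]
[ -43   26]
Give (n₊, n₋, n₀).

Answer: (1, 1, 0)

Derivation:
step 0: pivot 71 → sign +
step 1: pivot -3/71 → sign −
signature = (1, 1, 0)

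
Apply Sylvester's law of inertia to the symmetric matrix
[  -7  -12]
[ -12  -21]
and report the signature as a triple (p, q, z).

step 0: pivot -7 → sign −
step 1: pivot -3/7 → sign −
signature = (0, 2, 0)

Answer: (0, 2, 0)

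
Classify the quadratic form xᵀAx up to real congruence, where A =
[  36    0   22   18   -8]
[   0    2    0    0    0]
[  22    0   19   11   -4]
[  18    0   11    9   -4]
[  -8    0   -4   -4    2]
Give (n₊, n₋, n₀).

Answer: (4, 0, 1)

Derivation:
step 0: pivot 36 → sign +
step 1: pivot 2 → sign +
step 2: pivot 50/9 → sign +
step 3: pivot 2/25 → sign +
step 4: row/col 4 already zero → sign 0
signature = (4, 0, 1)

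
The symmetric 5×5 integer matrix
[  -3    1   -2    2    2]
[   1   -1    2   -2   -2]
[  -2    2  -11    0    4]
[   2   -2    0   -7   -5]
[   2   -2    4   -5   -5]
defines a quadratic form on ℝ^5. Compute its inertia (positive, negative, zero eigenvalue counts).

Answer: (1, 4, 0)

Derivation:
step 0: pivot -3 → sign −
step 1: pivot -2/3 → sign −
step 2: pivot -7 → sign −
step 3: pivot -5/7 → sign −
step 4: pivot 2/5 → sign +
signature = (1, 4, 0)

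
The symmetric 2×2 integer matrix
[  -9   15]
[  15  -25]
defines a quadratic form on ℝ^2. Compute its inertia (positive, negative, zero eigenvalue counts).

step 0: pivot -9 → sign −
step 1: row/col 1 already zero → sign 0
signature = (0, 1, 1)

Answer: (0, 1, 1)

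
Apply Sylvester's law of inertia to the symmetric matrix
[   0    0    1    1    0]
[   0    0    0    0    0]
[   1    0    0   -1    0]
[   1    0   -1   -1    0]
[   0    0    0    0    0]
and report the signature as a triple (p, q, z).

step 0: pivot 2 → sign +
step 1: pivot -1/2 → sign −
step 2: pivot 1 → sign +
step 3: row/col 3 already zero → sign 0
step 4: row/col 4 already zero → sign 0
signature = (2, 1, 2)

Answer: (2, 1, 2)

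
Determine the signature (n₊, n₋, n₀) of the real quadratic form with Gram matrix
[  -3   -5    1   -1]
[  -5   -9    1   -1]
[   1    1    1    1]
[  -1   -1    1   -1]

step 0: pivot -3 → sign −
step 1: pivot -2/3 → sign −
step 2: pivot 2 → sign +
step 3: row/col 3 already zero → sign 0
signature = (1, 2, 1)

Answer: (1, 2, 1)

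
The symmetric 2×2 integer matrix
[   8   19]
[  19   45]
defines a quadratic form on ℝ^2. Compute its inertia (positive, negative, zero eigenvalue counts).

Answer: (1, 1, 0)

Derivation:
step 0: pivot 8 → sign +
step 1: pivot -1/8 → sign −
signature = (1, 1, 0)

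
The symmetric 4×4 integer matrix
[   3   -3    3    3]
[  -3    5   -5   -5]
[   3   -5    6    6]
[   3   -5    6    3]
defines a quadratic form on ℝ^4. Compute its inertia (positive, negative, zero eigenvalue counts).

step 0: pivot 3 → sign +
step 1: pivot 2 → sign +
step 2: pivot 1 → sign +
step 3: pivot -3 → sign −
signature = (3, 1, 0)

Answer: (3, 1, 0)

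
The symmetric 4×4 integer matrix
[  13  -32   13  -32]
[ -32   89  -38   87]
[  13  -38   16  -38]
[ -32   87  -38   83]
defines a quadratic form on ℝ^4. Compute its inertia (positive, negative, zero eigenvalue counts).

step 0: pivot 13 → sign +
step 1: pivot 133/13 → sign +
step 2: pivot -69/133 → sign −
step 3: pivot 6/23 → sign +
signature = (3, 1, 0)

Answer: (3, 1, 0)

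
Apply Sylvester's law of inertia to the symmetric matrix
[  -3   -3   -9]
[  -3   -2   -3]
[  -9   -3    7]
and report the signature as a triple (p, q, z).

Answer: (1, 2, 0)

Derivation:
step 0: pivot -3 → sign −
step 1: pivot 1 → sign +
step 2: pivot -2 → sign −
signature = (1, 2, 0)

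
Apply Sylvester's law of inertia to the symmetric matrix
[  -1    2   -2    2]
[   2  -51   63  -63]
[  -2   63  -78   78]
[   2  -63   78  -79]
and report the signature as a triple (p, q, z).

Answer: (1, 3, 0)

Derivation:
step 0: pivot -1 → sign −
step 1: pivot -47 → sign −
step 2: pivot 3/47 → sign +
step 3: pivot -1 → sign −
signature = (1, 3, 0)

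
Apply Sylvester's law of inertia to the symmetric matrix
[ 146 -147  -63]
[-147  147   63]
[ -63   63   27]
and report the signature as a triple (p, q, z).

step 0: pivot 146 → sign +
step 1: pivot -147/146 → sign −
step 2: row/col 2 already zero → sign 0
signature = (1, 1, 1)

Answer: (1, 1, 1)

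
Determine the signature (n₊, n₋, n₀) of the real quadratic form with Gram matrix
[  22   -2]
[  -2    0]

Answer: (1, 1, 0)

Derivation:
step 0: pivot 22 → sign +
step 1: pivot -2/11 → sign −
signature = (1, 1, 0)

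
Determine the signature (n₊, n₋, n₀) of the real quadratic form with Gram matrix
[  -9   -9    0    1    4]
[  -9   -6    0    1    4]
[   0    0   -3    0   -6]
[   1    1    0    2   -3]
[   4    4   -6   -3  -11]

Answer: (2, 3, 0)

Derivation:
step 0: pivot -9 → sign −
step 1: pivot 3 → sign +
step 2: pivot -3 → sign −
step 3: pivot 19/9 → sign +
step 4: pivot -6/19 → sign −
signature = (2, 3, 0)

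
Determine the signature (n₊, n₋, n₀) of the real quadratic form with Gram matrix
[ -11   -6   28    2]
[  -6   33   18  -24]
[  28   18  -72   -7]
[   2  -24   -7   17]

step 0: pivot -11 → sign −
step 1: pivot 399/11 → sign +
step 2: pivot -124/133 → sign −
step 3: pivot 1/124 → sign +
signature = (2, 2, 0)

Answer: (2, 2, 0)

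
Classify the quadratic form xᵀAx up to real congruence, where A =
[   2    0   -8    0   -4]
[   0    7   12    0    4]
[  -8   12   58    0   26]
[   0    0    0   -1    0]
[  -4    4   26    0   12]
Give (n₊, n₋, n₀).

Answer: (3, 2, 0)

Derivation:
step 0: pivot 2 → sign +
step 1: pivot 7 → sign +
step 2: pivot 38/7 → sign +
step 3: pivot -1 → sign −
step 4: pivot -2/19 → sign −
signature = (3, 2, 0)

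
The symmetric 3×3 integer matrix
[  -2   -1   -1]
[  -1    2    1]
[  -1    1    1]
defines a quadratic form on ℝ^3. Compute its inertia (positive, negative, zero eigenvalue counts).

step 0: pivot -2 → sign −
step 1: pivot 5/2 → sign +
step 2: pivot 3/5 → sign +
signature = (2, 1, 0)

Answer: (2, 1, 0)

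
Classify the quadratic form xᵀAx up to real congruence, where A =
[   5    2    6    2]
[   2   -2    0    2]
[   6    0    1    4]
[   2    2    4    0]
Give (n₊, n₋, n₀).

step 0: pivot 5 → sign +
step 1: pivot -14/5 → sign −
step 2: pivot -29/7 → sign −
step 3: pivot -6/29 → sign −
signature = (1, 3, 0)

Answer: (1, 3, 0)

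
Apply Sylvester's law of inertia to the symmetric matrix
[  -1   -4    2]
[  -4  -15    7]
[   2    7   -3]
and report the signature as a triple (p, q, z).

step 0: pivot -1 → sign −
step 1: pivot 1 → sign +
step 2: row/col 2 already zero → sign 0
signature = (1, 1, 1)

Answer: (1, 1, 1)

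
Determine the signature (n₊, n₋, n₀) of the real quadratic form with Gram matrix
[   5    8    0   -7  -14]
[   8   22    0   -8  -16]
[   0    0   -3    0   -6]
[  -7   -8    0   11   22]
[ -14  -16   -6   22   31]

step 0: pivot 5 → sign +
step 1: pivot 46/5 → sign +
step 2: pivot -3 → sign −
step 3: pivot 2/23 → sign +
step 4: pivot -1 → sign −
signature = (3, 2, 0)

Answer: (3, 2, 0)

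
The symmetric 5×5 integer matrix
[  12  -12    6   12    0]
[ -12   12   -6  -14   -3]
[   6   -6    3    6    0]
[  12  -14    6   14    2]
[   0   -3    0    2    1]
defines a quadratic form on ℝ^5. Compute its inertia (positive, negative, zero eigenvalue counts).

step 0: pivot 12 → sign +
step 1: pivot 2 → sign +
step 2: pivot -2 → sign −
step 3: pivot -1/2 → sign −
step 4: row/col 4 already zero → sign 0
signature = (2, 2, 1)

Answer: (2, 2, 1)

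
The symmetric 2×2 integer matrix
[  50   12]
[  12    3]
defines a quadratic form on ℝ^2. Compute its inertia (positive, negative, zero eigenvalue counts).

Answer: (2, 0, 0)

Derivation:
step 0: pivot 50 → sign +
step 1: pivot 3/25 → sign +
signature = (2, 0, 0)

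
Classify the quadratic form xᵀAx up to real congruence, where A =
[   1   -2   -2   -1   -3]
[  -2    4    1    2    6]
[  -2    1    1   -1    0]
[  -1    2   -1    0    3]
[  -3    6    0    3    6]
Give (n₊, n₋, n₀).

Answer: (2, 3, 0)

Derivation:
step 0: pivot 1 → sign +
step 1: pivot -3 → sign −
step 2: pivot 3 → sign +
step 3: pivot -1 → sign −
step 4: pivot -3 → sign −
signature = (2, 3, 0)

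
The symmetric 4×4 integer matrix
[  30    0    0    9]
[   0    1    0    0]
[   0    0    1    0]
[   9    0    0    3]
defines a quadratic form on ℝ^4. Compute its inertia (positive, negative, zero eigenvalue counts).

Answer: (4, 0, 0)

Derivation:
step 0: pivot 30 → sign +
step 1: pivot 1 → sign +
step 2: pivot 1 → sign +
step 3: pivot 3/10 → sign +
signature = (4, 0, 0)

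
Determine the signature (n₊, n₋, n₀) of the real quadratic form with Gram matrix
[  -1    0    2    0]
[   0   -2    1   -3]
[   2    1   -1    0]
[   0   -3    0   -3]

step 0: pivot -1 → sign −
step 1: pivot -2 → sign −
step 2: pivot 7/2 → sign +
step 3: pivot 6/7 → sign +
signature = (2, 2, 0)

Answer: (2, 2, 0)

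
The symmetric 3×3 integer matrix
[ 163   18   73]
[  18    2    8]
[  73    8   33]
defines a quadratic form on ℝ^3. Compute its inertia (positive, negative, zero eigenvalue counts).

step 0: pivot 163 → sign +
step 1: pivot 2/163 → sign +
step 2: row/col 2 already zero → sign 0
signature = (2, 0, 1)

Answer: (2, 0, 1)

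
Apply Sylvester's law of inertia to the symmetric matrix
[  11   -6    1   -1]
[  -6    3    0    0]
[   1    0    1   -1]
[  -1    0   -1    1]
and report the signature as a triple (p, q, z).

step 0: pivot 11 → sign +
step 1: pivot -3/11 → sign −
step 2: pivot 2 → sign +
step 3: row/col 3 already zero → sign 0
signature = (2, 1, 1)

Answer: (2, 1, 1)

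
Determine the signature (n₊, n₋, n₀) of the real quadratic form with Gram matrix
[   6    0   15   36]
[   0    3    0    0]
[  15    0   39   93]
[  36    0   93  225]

step 0: pivot 6 → sign +
step 1: pivot 3 → sign +
step 2: pivot 3/2 → sign +
step 3: pivot 3 → sign +
signature = (4, 0, 0)

Answer: (4, 0, 0)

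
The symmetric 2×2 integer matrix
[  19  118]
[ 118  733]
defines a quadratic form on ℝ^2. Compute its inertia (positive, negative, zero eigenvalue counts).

Answer: (2, 0, 0)

Derivation:
step 0: pivot 19 → sign +
step 1: pivot 3/19 → sign +
signature = (2, 0, 0)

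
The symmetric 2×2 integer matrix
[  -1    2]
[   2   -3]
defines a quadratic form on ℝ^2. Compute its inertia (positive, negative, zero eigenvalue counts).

step 0: pivot -1 → sign −
step 1: pivot 1 → sign +
signature = (1, 1, 0)

Answer: (1, 1, 0)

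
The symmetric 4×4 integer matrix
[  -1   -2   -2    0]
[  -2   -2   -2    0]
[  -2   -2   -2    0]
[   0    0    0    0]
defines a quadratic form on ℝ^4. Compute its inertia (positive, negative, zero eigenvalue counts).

step 0: pivot -1 → sign −
step 1: pivot 2 → sign +
step 2: row/col 2 already zero → sign 0
step 3: row/col 3 already zero → sign 0
signature = (1, 1, 2)

Answer: (1, 1, 2)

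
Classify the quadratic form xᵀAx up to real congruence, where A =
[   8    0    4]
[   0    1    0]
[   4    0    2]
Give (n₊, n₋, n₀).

Answer: (2, 0, 1)

Derivation:
step 0: pivot 8 → sign +
step 1: pivot 1 → sign +
step 2: row/col 2 already zero → sign 0
signature = (2, 0, 1)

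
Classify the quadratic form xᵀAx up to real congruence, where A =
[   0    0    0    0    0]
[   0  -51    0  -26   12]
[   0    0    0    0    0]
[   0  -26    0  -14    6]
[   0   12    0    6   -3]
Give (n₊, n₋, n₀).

Answer: (0, 3, 2)

Derivation:
step 0: pivot -51 → sign −
step 1: pivot -38/51 → sign −
step 2: pivot -3/19 → sign −
step 3: row/col 3 already zero → sign 0
step 4: row/col 4 already zero → sign 0
signature = (0, 3, 2)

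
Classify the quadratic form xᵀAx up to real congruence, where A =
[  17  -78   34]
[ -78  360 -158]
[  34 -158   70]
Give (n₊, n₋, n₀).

step 0: pivot 17 → sign +
step 1: pivot 36/17 → sign +
step 2: pivot 1/9 → sign +
signature = (3, 0, 0)

Answer: (3, 0, 0)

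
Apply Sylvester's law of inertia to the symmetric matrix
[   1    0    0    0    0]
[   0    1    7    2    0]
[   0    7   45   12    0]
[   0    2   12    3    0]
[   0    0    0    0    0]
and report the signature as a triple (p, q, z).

Answer: (2, 1, 2)

Derivation:
step 0: pivot 1 → sign +
step 1: pivot 1 → sign +
step 2: pivot -4 → sign −
step 3: row/col 3 already zero → sign 0
step 4: row/col 4 already zero → sign 0
signature = (2, 1, 2)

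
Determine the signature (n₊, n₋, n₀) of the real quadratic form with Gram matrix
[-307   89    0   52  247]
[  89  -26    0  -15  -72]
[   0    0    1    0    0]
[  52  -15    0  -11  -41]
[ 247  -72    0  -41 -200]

Answer: (1, 4, 0)

Derivation:
step 0: pivot -307 → sign −
step 1: pivot -61/307 → sign −
step 2: pivot 1 → sign +
step 3: pivot -132/61 → sign −
step 4: pivot -3/11 → sign −
signature = (1, 4, 0)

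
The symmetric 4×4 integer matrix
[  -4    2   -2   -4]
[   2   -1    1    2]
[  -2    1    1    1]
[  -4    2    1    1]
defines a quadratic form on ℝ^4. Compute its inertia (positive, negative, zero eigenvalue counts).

step 0: pivot -4 → sign −
step 1: pivot 2 → sign +
step 2: pivot 1/2 → sign +
step 3: row/col 3 already zero → sign 0
signature = (2, 1, 1)

Answer: (2, 1, 1)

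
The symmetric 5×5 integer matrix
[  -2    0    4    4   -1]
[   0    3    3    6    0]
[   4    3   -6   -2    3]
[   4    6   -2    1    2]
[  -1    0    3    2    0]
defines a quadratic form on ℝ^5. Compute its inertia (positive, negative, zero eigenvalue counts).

step 0: pivot -2 → sign −
step 1: pivot 3 → sign +
step 2: pivot -1 → sign −
step 3: pivot -3 → sign −
step 4: pivot 3/2 → sign +
signature = (2, 3, 0)

Answer: (2, 3, 0)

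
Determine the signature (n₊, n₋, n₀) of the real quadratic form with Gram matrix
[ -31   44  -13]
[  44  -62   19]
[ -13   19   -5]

Answer: (1, 2, 0)

Derivation:
step 0: pivot -31 → sign −
step 1: pivot 14/31 → sign +
step 2: pivot -3/14 → sign −
signature = (1, 2, 0)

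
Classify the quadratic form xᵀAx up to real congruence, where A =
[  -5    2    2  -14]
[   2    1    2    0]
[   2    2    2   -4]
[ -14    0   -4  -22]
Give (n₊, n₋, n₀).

Answer: (2, 2, 0)

Derivation:
step 0: pivot -5 → sign −
step 1: pivot 9/5 → sign +
step 2: pivot -14/9 → sign −
step 3: pivot 2/7 → sign +
signature = (2, 2, 0)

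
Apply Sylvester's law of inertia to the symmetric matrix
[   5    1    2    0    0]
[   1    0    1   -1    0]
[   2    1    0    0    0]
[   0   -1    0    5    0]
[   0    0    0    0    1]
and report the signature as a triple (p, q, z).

step 0: pivot 5 → sign +
step 1: pivot -1/5 → sign −
step 2: pivot 1 → sign +
step 3: pivot 1 → sign +
step 4: pivot 1 → sign +
signature = (4, 1, 0)

Answer: (4, 1, 0)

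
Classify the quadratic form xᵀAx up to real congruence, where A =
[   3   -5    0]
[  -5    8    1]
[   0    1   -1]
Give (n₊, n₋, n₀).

step 0: pivot 3 → sign +
step 1: pivot -1/3 → sign −
step 2: pivot 2 → sign +
signature = (2, 1, 0)

Answer: (2, 1, 0)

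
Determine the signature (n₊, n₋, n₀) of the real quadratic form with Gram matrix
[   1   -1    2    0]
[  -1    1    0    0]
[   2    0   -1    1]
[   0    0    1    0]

step 0: pivot 1 → sign +
step 1: pivot -5 → sign −
step 2: pivot 4/5 → sign +
step 3: row/col 3 already zero → sign 0
signature = (2, 1, 1)

Answer: (2, 1, 1)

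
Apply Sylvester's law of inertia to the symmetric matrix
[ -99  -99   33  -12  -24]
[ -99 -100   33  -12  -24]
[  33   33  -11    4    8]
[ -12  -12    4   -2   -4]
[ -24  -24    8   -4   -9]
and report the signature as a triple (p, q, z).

Answer: (0, 4, 1)

Derivation:
step 0: pivot -99 → sign −
step 1: pivot -1 → sign −
step 2: pivot -6/11 → sign −
step 3: pivot -1 → sign −
step 4: row/col 4 already zero → sign 0
signature = (0, 4, 1)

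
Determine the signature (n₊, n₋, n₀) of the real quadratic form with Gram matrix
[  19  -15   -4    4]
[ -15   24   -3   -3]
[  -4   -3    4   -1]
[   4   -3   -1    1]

step 0: pivot 19 → sign +
step 1: pivot 231/19 → sign +
step 2: pivot 3/77 → sign +
step 3: row/col 3 already zero → sign 0
signature = (3, 0, 1)

Answer: (3, 0, 1)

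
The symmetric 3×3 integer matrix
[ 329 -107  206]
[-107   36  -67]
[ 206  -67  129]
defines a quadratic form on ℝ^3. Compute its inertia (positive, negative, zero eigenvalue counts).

Answer: (3, 0, 0)

Derivation:
step 0: pivot 329 → sign +
step 1: pivot 395/329 → sign +
step 2: pivot 6/395 → sign +
signature = (3, 0, 0)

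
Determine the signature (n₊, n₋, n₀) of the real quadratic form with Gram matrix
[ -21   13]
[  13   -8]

Answer: (1, 1, 0)

Derivation:
step 0: pivot -21 → sign −
step 1: pivot 1/21 → sign +
signature = (1, 1, 0)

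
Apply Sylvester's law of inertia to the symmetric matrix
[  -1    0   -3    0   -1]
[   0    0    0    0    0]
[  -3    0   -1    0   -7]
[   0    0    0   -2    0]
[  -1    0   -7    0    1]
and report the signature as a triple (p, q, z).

Answer: (1, 2, 2)

Derivation:
step 0: pivot -1 → sign −
step 1: pivot 8 → sign +
step 2: pivot -2 → sign −
step 3: row/col 3 already zero → sign 0
step 4: row/col 4 already zero → sign 0
signature = (1, 2, 2)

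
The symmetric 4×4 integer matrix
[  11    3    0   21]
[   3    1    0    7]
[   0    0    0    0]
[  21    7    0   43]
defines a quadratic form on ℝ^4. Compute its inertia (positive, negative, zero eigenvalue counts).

step 0: pivot 11 → sign +
step 1: pivot 2/11 → sign +
step 2: pivot -6 → sign −
step 3: row/col 3 already zero → sign 0
signature = (2, 1, 1)

Answer: (2, 1, 1)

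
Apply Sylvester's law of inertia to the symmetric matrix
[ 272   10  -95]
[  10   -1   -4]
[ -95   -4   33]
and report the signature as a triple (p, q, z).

step 0: pivot 272 → sign +
step 1: pivot -93/68 → sign −
step 2: pivot 1/124 → sign +
signature = (2, 1, 0)

Answer: (2, 1, 0)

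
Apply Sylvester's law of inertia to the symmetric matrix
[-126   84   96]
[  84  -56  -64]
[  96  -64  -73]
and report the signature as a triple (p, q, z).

Answer: (1, 1, 1)

Derivation:
step 0: pivot -126 → sign −
step 1: pivot 1/7 → sign +
step 2: row/col 2 already zero → sign 0
signature = (1, 1, 1)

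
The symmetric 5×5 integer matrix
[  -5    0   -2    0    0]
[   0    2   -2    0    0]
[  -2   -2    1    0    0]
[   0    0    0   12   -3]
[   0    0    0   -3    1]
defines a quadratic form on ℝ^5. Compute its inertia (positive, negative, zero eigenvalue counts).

Answer: (3, 2, 0)

Derivation:
step 0: pivot -5 → sign −
step 1: pivot 2 → sign +
step 2: pivot -1/5 → sign −
step 3: pivot 12 → sign +
step 4: pivot 1/4 → sign +
signature = (3, 2, 0)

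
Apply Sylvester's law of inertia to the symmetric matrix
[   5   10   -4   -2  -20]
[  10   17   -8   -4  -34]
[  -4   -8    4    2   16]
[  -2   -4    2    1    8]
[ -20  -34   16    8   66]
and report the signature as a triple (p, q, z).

step 0: pivot 5 → sign +
step 1: pivot -3 → sign −
step 2: pivot 4/5 → sign +
step 3: pivot -2 → sign −
step 4: row/col 4 already zero → sign 0
signature = (2, 2, 1)

Answer: (2, 2, 1)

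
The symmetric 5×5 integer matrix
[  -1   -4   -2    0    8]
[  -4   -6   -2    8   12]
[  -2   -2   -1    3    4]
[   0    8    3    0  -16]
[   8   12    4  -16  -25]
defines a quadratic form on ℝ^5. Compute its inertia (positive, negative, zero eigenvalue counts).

Answer: (1, 4, 0)

Derivation:
step 0: pivot -1 → sign −
step 1: pivot 10 → sign +
step 2: pivot -3/5 → sign −
step 3: pivot -1 → sign −
step 4: pivot -1 → sign −
signature = (1, 4, 0)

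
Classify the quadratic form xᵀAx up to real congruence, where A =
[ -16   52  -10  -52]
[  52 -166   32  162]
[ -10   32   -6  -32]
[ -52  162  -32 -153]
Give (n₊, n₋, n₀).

Answer: (2, 2, 0)

Derivation:
step 0: pivot -16 → sign −
step 1: pivot 3 → sign +
step 2: pivot 1/6 → sign +
step 3: pivot -3 → sign −
signature = (2, 2, 0)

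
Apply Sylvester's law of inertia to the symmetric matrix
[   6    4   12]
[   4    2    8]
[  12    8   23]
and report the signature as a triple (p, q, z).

step 0: pivot 6 → sign +
step 1: pivot -2/3 → sign −
step 2: pivot -1 → sign −
signature = (1, 2, 0)

Answer: (1, 2, 0)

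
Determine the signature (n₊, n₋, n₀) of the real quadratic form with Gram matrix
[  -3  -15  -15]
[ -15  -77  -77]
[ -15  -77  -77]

step 0: pivot -3 → sign −
step 1: pivot -2 → sign −
step 2: row/col 2 already zero → sign 0
signature = (0, 2, 1)

Answer: (0, 2, 1)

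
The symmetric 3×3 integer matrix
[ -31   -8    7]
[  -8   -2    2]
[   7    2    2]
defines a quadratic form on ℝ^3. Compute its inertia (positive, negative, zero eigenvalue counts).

step 0: pivot -31 → sign −
step 1: pivot 2/31 → sign +
step 2: pivot 3 → sign +
signature = (2, 1, 0)

Answer: (2, 1, 0)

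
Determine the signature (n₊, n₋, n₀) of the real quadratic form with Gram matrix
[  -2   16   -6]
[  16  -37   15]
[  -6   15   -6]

step 0: pivot -2 → sign −
step 1: pivot 91 → sign +
step 2: pivot 3/91 → sign +
signature = (2, 1, 0)

Answer: (2, 1, 0)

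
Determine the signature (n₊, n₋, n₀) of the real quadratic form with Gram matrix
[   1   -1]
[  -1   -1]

Answer: (1, 1, 0)

Derivation:
step 0: pivot 1 → sign +
step 1: pivot -2 → sign −
signature = (1, 1, 0)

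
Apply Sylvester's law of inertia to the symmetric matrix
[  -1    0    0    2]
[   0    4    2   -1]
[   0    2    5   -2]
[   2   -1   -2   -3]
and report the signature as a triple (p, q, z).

step 0: pivot -1 → sign −
step 1: pivot 4 → sign +
step 2: pivot 4 → sign +
step 3: pivot 3/16 → sign +
signature = (3, 1, 0)

Answer: (3, 1, 0)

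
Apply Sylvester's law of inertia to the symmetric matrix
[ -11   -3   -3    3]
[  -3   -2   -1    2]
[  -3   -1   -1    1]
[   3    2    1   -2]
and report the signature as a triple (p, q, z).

step 0: pivot -11 → sign −
step 1: pivot -13/11 → sign −
step 2: pivot -2/13 → sign −
step 3: row/col 3 already zero → sign 0
signature = (0, 3, 1)

Answer: (0, 3, 1)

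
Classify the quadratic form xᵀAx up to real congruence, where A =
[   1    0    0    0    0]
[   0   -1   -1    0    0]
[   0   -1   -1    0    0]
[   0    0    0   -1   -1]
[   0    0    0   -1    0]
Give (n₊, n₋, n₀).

Answer: (2, 2, 1)

Derivation:
step 0: pivot 1 → sign +
step 1: pivot -1 → sign −
step 2: pivot -1 → sign −
step 3: pivot 1 → sign +
step 4: row/col 4 already zero → sign 0
signature = (2, 2, 1)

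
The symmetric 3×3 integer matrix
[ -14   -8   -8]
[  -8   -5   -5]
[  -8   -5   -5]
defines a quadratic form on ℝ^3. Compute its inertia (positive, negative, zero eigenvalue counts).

step 0: pivot -14 → sign −
step 1: pivot -3/7 → sign −
step 2: row/col 2 already zero → sign 0
signature = (0, 2, 1)

Answer: (0, 2, 1)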